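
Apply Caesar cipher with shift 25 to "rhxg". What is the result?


Caesar cipher: shift "rhxg" by 25
  'r' (pos 17) + 25 = pos 16 = 'q'
  'h' (pos 7) + 25 = pos 6 = 'g'
  'x' (pos 23) + 25 = pos 22 = 'w'
  'g' (pos 6) + 25 = pos 5 = 'f'
Result: qgwf

qgwf


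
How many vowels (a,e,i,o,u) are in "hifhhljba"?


Input: hifhhljba
Checking each character:
  'h' at position 0: consonant
  'i' at position 1: vowel (running total: 1)
  'f' at position 2: consonant
  'h' at position 3: consonant
  'h' at position 4: consonant
  'l' at position 5: consonant
  'j' at position 6: consonant
  'b' at position 7: consonant
  'a' at position 8: vowel (running total: 2)
Total vowels: 2

2


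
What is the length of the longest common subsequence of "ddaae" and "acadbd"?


LCS of "ddaae" and "acadbd"
DP table:
           a    c    a    d    b    d
      0    0    0    0    0    0    0
  d   0    0    0    0    1    1    1
  d   0    0    0    0    1    1    2
  a   0    1    1    1    1    1    2
  a   0    1    1    2    2    2    2
  e   0    1    1    2    2    2    2
LCS length = dp[5][6] = 2

2


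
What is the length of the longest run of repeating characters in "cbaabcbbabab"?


Input: "cbaabcbbabab"
Scanning for longest run:
  Position 1 ('b'): new char, reset run to 1
  Position 2 ('a'): new char, reset run to 1
  Position 3 ('a'): continues run of 'a', length=2
  Position 4 ('b'): new char, reset run to 1
  Position 5 ('c'): new char, reset run to 1
  Position 6 ('b'): new char, reset run to 1
  Position 7 ('b'): continues run of 'b', length=2
  Position 8 ('a'): new char, reset run to 1
  Position 9 ('b'): new char, reset run to 1
  Position 10 ('a'): new char, reset run to 1
  Position 11 ('b'): new char, reset run to 1
Longest run: 'a' with length 2

2


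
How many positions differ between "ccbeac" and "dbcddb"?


Comparing "ccbeac" and "dbcddb" position by position:
  Position 0: 'c' vs 'd' => DIFFER
  Position 1: 'c' vs 'b' => DIFFER
  Position 2: 'b' vs 'c' => DIFFER
  Position 3: 'e' vs 'd' => DIFFER
  Position 4: 'a' vs 'd' => DIFFER
  Position 5: 'c' vs 'b' => DIFFER
Positions that differ: 6

6


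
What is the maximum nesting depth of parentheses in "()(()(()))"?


Input: "()(()(()))"
Tracking depth:
  Position 0 '(': depth becomes 1
  Position 1 ')': depth becomes 0
  Position 2 '(': depth becomes 1
  Position 3 '(': depth becomes 2
  Position 4 ')': depth becomes 1
  Position 5 '(': depth becomes 2
  Position 6 '(': depth becomes 3
  Position 7 ')': depth becomes 2
  Position 8 ')': depth becomes 1
  Position 9 ')': depth becomes 0
Maximum depth reached: 3

3


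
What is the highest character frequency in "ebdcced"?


Input: ebdcced
Character counts:
  'b': 1
  'c': 2
  'd': 2
  'e': 2
Maximum frequency: 2

2


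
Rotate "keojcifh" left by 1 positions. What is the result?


Input: "keojcifh", rotate left by 1
First 1 characters: "k"
Remaining characters: "eojcifh"
Concatenate remaining + first: "eojcifh" + "k" = "eojcifhk"

eojcifhk


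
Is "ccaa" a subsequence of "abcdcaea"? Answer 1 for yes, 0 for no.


Check if "ccaa" is a subsequence of "abcdcaea"
Greedy scan:
  Position 0 ('a'): no match needed
  Position 1 ('b'): no match needed
  Position 2 ('c'): matches sub[0] = 'c'
  Position 3 ('d'): no match needed
  Position 4 ('c'): matches sub[1] = 'c'
  Position 5 ('a'): matches sub[2] = 'a'
  Position 6 ('e'): no match needed
  Position 7 ('a'): matches sub[3] = 'a'
All 4 characters matched => is a subsequence

1


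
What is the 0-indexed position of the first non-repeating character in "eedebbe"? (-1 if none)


Input: eedebbe
Character frequencies:
  'b': 2
  'd': 1
  'e': 4
Scanning left to right for freq == 1:
  Position 0 ('e'): freq=4, skip
  Position 1 ('e'): freq=4, skip
  Position 2 ('d'): unique! => answer = 2

2


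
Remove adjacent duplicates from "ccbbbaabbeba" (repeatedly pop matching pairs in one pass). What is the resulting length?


Input: ccbbbaabbeba
Stack-based adjacent duplicate removal:
  Read 'c': push. Stack: c
  Read 'c': matches stack top 'c' => pop. Stack: (empty)
  Read 'b': push. Stack: b
  Read 'b': matches stack top 'b' => pop. Stack: (empty)
  Read 'b': push. Stack: b
  Read 'a': push. Stack: ba
  Read 'a': matches stack top 'a' => pop. Stack: b
  Read 'b': matches stack top 'b' => pop. Stack: (empty)
  Read 'b': push. Stack: b
  Read 'e': push. Stack: be
  Read 'b': push. Stack: beb
  Read 'a': push. Stack: beba
Final stack: "beba" (length 4)

4


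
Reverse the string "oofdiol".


Input: oofdiol
Reading characters right to left:
  Position 6: 'l'
  Position 5: 'o'
  Position 4: 'i'
  Position 3: 'd'
  Position 2: 'f'
  Position 1: 'o'
  Position 0: 'o'
Reversed: loidfoo

loidfoo


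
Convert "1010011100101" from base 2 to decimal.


Input: "1010011100101" in base 2
Positional expansion:
  Digit '1' (value 1) x 2^12 = 4096
  Digit '0' (value 0) x 2^11 = 0
  Digit '1' (value 1) x 2^10 = 1024
  Digit '0' (value 0) x 2^9 = 0
  Digit '0' (value 0) x 2^8 = 0
  Digit '1' (value 1) x 2^7 = 128
  Digit '1' (value 1) x 2^6 = 64
  Digit '1' (value 1) x 2^5 = 32
  Digit '0' (value 0) x 2^4 = 0
  Digit '0' (value 0) x 2^3 = 0
  Digit '1' (value 1) x 2^2 = 4
  Digit '0' (value 0) x 2^1 = 0
  Digit '1' (value 1) x 2^0 = 1
Sum = 5349

5349


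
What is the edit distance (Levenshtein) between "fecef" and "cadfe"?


Computing edit distance: "fecef" -> "cadfe"
DP table:
           c    a    d    f    e
      0    1    2    3    4    5
  f   1    1    2    3    3    4
  e   2    2    2    3    4    3
  c   3    2    3    3    4    4
  e   4    3    3    4    4    4
  f   5    4    4    4    4    5
Edit distance = dp[5][5] = 5

5


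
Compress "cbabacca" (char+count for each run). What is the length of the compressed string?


Input: cbabacca
Runs:
  'c' x 1 => "c1"
  'b' x 1 => "b1"
  'a' x 1 => "a1"
  'b' x 1 => "b1"
  'a' x 1 => "a1"
  'c' x 2 => "c2"
  'a' x 1 => "a1"
Compressed: "c1b1a1b1a1c2a1"
Compressed length: 14

14


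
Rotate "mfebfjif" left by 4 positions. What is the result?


Input: "mfebfjif", rotate left by 4
First 4 characters: "mfeb"
Remaining characters: "fjif"
Concatenate remaining + first: "fjif" + "mfeb" = "fjifmfeb"

fjifmfeb


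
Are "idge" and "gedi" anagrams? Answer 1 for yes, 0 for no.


Strings: "idge", "gedi"
Sorted first:  degi
Sorted second: degi
Sorted forms match => anagrams

1


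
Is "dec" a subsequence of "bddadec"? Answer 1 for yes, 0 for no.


Check if "dec" is a subsequence of "bddadec"
Greedy scan:
  Position 0 ('b'): no match needed
  Position 1 ('d'): matches sub[0] = 'd'
  Position 2 ('d'): no match needed
  Position 3 ('a'): no match needed
  Position 4 ('d'): no match needed
  Position 5 ('e'): matches sub[1] = 'e'
  Position 6 ('c'): matches sub[2] = 'c'
All 3 characters matched => is a subsequence

1


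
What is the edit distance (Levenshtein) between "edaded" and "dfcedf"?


Computing edit distance: "edaded" -> "dfcedf"
DP table:
           d    f    c    e    d    f
      0    1    2    3    4    5    6
  e   1    1    2    3    3    4    5
  d   2    1    2    3    4    3    4
  a   3    2    2    3    4    4    4
  d   4    3    3    3    4    4    5
  e   5    4    4    4    3    4    5
  d   6    5    5    5    4    3    4
Edit distance = dp[6][6] = 4

4


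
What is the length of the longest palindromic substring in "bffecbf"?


Input: "bffecbf"
Checking substrings for palindromes:
  [1:3] "ff" (len 2) => palindrome
Longest palindromic substring: "ff" with length 2

2


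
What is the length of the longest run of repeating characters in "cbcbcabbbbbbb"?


Input: "cbcbcabbbbbbb"
Scanning for longest run:
  Position 1 ('b'): new char, reset run to 1
  Position 2 ('c'): new char, reset run to 1
  Position 3 ('b'): new char, reset run to 1
  Position 4 ('c'): new char, reset run to 1
  Position 5 ('a'): new char, reset run to 1
  Position 6 ('b'): new char, reset run to 1
  Position 7 ('b'): continues run of 'b', length=2
  Position 8 ('b'): continues run of 'b', length=3
  Position 9 ('b'): continues run of 'b', length=4
  Position 10 ('b'): continues run of 'b', length=5
  Position 11 ('b'): continues run of 'b', length=6
  Position 12 ('b'): continues run of 'b', length=7
Longest run: 'b' with length 7

7


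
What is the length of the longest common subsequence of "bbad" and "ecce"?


LCS of "bbad" and "ecce"
DP table:
           e    c    c    e
      0    0    0    0    0
  b   0    0    0    0    0
  b   0    0    0    0    0
  a   0    0    0    0    0
  d   0    0    0    0    0
LCS length = dp[4][4] = 0

0


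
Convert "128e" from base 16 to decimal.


Input: "128e" in base 16
Positional expansion:
  Digit '1' (value 1) x 16^3 = 4096
  Digit '2' (value 2) x 16^2 = 512
  Digit '8' (value 8) x 16^1 = 128
  Digit 'e' (value 14) x 16^0 = 14
Sum = 4750

4750


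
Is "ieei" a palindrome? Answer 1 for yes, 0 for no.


Input: ieei
Reversed: ieei
  Compare pos 0 ('i') with pos 3 ('i'): match
  Compare pos 1 ('e') with pos 2 ('e'): match
Result: palindrome

1


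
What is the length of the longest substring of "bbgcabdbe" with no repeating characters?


Input: "bbgcabdbe"
Sliding window (track last position of each char):
  Position 0 ('b'): window [0,0] length 1 -- new best
  Position 1 ('b'): repeat (last at 0), move window start to 1
  Position 1 ('b'): window [1,1] length 1
  Position 2 ('g'): window [1,2] length 2 -- new best
  Position 3 ('c'): window [1,3] length 3 -- new best
  Position 4 ('a'): window [1,4] length 4 -- new best
  Position 5 ('b'): repeat (last at 1), move window start to 2
  Position 5 ('b'): window [2,5] length 4
  Position 6 ('d'): window [2,6] length 5 -- new best
  Position 7 ('b'): repeat (last at 5), move window start to 6
  Position 7 ('b'): window [6,7] length 2
  Position 8 ('e'): window [6,8] length 3
Longest substring with no repeats: "gcabd" with length 5

5


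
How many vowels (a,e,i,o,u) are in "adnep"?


Input: adnep
Checking each character:
  'a' at position 0: vowel (running total: 1)
  'd' at position 1: consonant
  'n' at position 2: consonant
  'e' at position 3: vowel (running total: 2)
  'p' at position 4: consonant
Total vowels: 2

2


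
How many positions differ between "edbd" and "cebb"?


Comparing "edbd" and "cebb" position by position:
  Position 0: 'e' vs 'c' => DIFFER
  Position 1: 'd' vs 'e' => DIFFER
  Position 2: 'b' vs 'b' => same
  Position 3: 'd' vs 'b' => DIFFER
Positions that differ: 3

3


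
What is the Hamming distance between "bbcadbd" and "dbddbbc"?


Comparing "bbcadbd" and "dbddbbc" position by position:
  Position 0: 'b' vs 'd' => differ
  Position 1: 'b' vs 'b' => same
  Position 2: 'c' vs 'd' => differ
  Position 3: 'a' vs 'd' => differ
  Position 4: 'd' vs 'b' => differ
  Position 5: 'b' vs 'b' => same
  Position 6: 'd' vs 'c' => differ
Total differences (Hamming distance): 5

5


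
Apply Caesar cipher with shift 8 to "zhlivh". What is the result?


Caesar cipher: shift "zhlivh" by 8
  'z' (pos 25) + 8 = pos 7 = 'h'
  'h' (pos 7) + 8 = pos 15 = 'p'
  'l' (pos 11) + 8 = pos 19 = 't'
  'i' (pos 8) + 8 = pos 16 = 'q'
  'v' (pos 21) + 8 = pos 3 = 'd'
  'h' (pos 7) + 8 = pos 15 = 'p'
Result: hptqdp

hptqdp


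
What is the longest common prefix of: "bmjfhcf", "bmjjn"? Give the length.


Words: bmjfhcf, bmjjn
  Position 0: all 'b' => match
  Position 1: all 'm' => match
  Position 2: all 'j' => match
  Position 3: ('f', 'j') => mismatch, stop
LCP = "bmj" (length 3)

3


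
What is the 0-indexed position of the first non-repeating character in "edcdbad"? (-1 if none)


Input: edcdbad
Character frequencies:
  'a': 1
  'b': 1
  'c': 1
  'd': 3
  'e': 1
Scanning left to right for freq == 1:
  Position 0 ('e'): unique! => answer = 0

0


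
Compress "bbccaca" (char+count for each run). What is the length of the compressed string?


Input: bbccaca
Runs:
  'b' x 2 => "b2"
  'c' x 2 => "c2"
  'a' x 1 => "a1"
  'c' x 1 => "c1"
  'a' x 1 => "a1"
Compressed: "b2c2a1c1a1"
Compressed length: 10

10


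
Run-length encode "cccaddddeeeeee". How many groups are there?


Input: cccaddddeeeeee
Scanning for consecutive runs:
  Group 1: 'c' x 3 (positions 0-2)
  Group 2: 'a' x 1 (positions 3-3)
  Group 3: 'd' x 4 (positions 4-7)
  Group 4: 'e' x 6 (positions 8-13)
Total groups: 4

4


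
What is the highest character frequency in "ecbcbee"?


Input: ecbcbee
Character counts:
  'b': 2
  'c': 2
  'e': 3
Maximum frequency: 3

3


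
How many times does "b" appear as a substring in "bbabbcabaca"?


Searching for "b" in "bbabbcabaca"
Scanning each position:
  Position 0: "b" => MATCH
  Position 1: "b" => MATCH
  Position 2: "a" => no
  Position 3: "b" => MATCH
  Position 4: "b" => MATCH
  Position 5: "c" => no
  Position 6: "a" => no
  Position 7: "b" => MATCH
  Position 8: "a" => no
  Position 9: "c" => no
  Position 10: "a" => no
Total occurrences: 5

5


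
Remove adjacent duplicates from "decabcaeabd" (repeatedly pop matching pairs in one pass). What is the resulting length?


Input: decabcaeabd
Stack-based adjacent duplicate removal:
  Read 'd': push. Stack: d
  Read 'e': push. Stack: de
  Read 'c': push. Stack: dec
  Read 'a': push. Stack: deca
  Read 'b': push. Stack: decab
  Read 'c': push. Stack: decabc
  Read 'a': push. Stack: decabca
  Read 'e': push. Stack: decabcae
  Read 'a': push. Stack: decabcaea
  Read 'b': push. Stack: decabcaeab
  Read 'd': push. Stack: decabcaeabd
Final stack: "decabcaeabd" (length 11)

11


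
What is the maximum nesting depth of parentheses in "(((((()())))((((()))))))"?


Input: "(((((()())))((((()))))))"
Tracking depth:
  Position 0 '(': depth becomes 1
  Position 1 '(': depth becomes 2
  Position 2 '(': depth becomes 3
  Position 3 '(': depth becomes 4
  Position 4 '(': depth becomes 5
  Position 5 '(': depth becomes 6
  Position 6 ')': depth becomes 5
  Position 7 '(': depth becomes 6
  Position 8 ')': depth becomes 5
  Position 9 ')': depth becomes 4
  Position 10 ')': depth becomes 3
  Position 11 ')': depth becomes 2
  Position 12 '(': depth becomes 3
  Position 13 '(': depth becomes 4
  Position 14 '(': depth becomes 5
  Position 15 '(': depth becomes 6
  Position 16 '(': depth becomes 7
  Position 17 ')': depth becomes 6
  Position 18 ')': depth becomes 5
  Position 19 ')': depth becomes 4
  Position 20 ')': depth becomes 3
  Position 21 ')': depth becomes 2
  Position 22 ')': depth becomes 1
  Position 23 ')': depth becomes 0
Maximum depth reached: 7

7


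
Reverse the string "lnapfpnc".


Input: lnapfpnc
Reading characters right to left:
  Position 7: 'c'
  Position 6: 'n'
  Position 5: 'p'
  Position 4: 'f'
  Position 3: 'p'
  Position 2: 'a'
  Position 1: 'n'
  Position 0: 'l'
Reversed: cnpfpanl

cnpfpanl


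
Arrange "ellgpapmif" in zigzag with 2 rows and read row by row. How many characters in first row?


Zigzag "ellgpapmif" into 2 rows:
Placing characters:
  'e' => row 0
  'l' => row 1
  'l' => row 0
  'g' => row 1
  'p' => row 0
  'a' => row 1
  'p' => row 0
  'm' => row 1
  'i' => row 0
  'f' => row 1
Rows:
  Row 0: "elppi"
  Row 1: "lgamf"
First row length: 5

5


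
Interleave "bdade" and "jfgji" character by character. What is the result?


Interleaving "bdade" and "jfgji":
  Position 0: 'b' from first, 'j' from second => "bj"
  Position 1: 'd' from first, 'f' from second => "df"
  Position 2: 'a' from first, 'g' from second => "ag"
  Position 3: 'd' from first, 'j' from second => "dj"
  Position 4: 'e' from first, 'i' from second => "ei"
Result: bjdfagdjei

bjdfagdjei


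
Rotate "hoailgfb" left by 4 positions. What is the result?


Input: "hoailgfb", rotate left by 4
First 4 characters: "hoai"
Remaining characters: "lgfb"
Concatenate remaining + first: "lgfb" + "hoai" = "lgfbhoai"

lgfbhoai


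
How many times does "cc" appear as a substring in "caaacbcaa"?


Searching for "cc" in "caaacbcaa"
Scanning each position:
  Position 0: "ca" => no
  Position 1: "aa" => no
  Position 2: "aa" => no
  Position 3: "ac" => no
  Position 4: "cb" => no
  Position 5: "bc" => no
  Position 6: "ca" => no
  Position 7: "aa" => no
Total occurrences: 0

0


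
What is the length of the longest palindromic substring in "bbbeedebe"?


Input: "bbbeedebe"
Checking substrings for palindromes:
  [0:3] "bbb" (len 3) => palindrome
  [4:7] "ede" (len 3) => palindrome
  [6:9] "ebe" (len 3) => palindrome
  [0:2] "bb" (len 2) => palindrome
  [1:3] "bb" (len 2) => palindrome
  [3:5] "ee" (len 2) => palindrome
Longest palindromic substring: "bbb" with length 3

3


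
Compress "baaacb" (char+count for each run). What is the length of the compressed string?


Input: baaacb
Runs:
  'b' x 1 => "b1"
  'a' x 3 => "a3"
  'c' x 1 => "c1"
  'b' x 1 => "b1"
Compressed: "b1a3c1b1"
Compressed length: 8

8


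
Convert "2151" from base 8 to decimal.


Input: "2151" in base 8
Positional expansion:
  Digit '2' (value 2) x 8^3 = 1024
  Digit '1' (value 1) x 8^2 = 64
  Digit '5' (value 5) x 8^1 = 40
  Digit '1' (value 1) x 8^0 = 1
Sum = 1129

1129


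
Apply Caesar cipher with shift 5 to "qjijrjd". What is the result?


Caesar cipher: shift "qjijrjd" by 5
  'q' (pos 16) + 5 = pos 21 = 'v'
  'j' (pos 9) + 5 = pos 14 = 'o'
  'i' (pos 8) + 5 = pos 13 = 'n'
  'j' (pos 9) + 5 = pos 14 = 'o'
  'r' (pos 17) + 5 = pos 22 = 'w'
  'j' (pos 9) + 5 = pos 14 = 'o'
  'd' (pos 3) + 5 = pos 8 = 'i'
Result: vonowoi

vonowoi


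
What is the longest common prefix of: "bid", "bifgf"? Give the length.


Words: bid, bifgf
  Position 0: all 'b' => match
  Position 1: all 'i' => match
  Position 2: ('d', 'f') => mismatch, stop
LCP = "bi" (length 2)

2


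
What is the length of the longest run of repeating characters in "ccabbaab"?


Input: "ccabbaab"
Scanning for longest run:
  Position 1 ('c'): continues run of 'c', length=2
  Position 2 ('a'): new char, reset run to 1
  Position 3 ('b'): new char, reset run to 1
  Position 4 ('b'): continues run of 'b', length=2
  Position 5 ('a'): new char, reset run to 1
  Position 6 ('a'): continues run of 'a', length=2
  Position 7 ('b'): new char, reset run to 1
Longest run: 'c' with length 2

2


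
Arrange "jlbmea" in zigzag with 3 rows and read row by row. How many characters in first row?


Zigzag "jlbmea" into 3 rows:
Placing characters:
  'j' => row 0
  'l' => row 1
  'b' => row 2
  'm' => row 1
  'e' => row 0
  'a' => row 1
Rows:
  Row 0: "je"
  Row 1: "lma"
  Row 2: "b"
First row length: 2

2


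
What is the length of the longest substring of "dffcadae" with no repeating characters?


Input: "dffcadae"
Sliding window (track last position of each char):
  Position 0 ('d'): window [0,0] length 1 -- new best
  Position 1 ('f'): window [0,1] length 2 -- new best
  Position 2 ('f'): repeat (last at 1), move window start to 2
  Position 2 ('f'): window [2,2] length 1
  Position 3 ('c'): window [2,3] length 2
  Position 4 ('a'): window [2,4] length 3 -- new best
  Position 5 ('d'): window [2,5] length 4 -- new best
  Position 6 ('a'): repeat (last at 4), move window start to 5
  Position 6 ('a'): window [5,6] length 2
  Position 7 ('e'): window [5,7] length 3
Longest substring with no repeats: "fcad" with length 4

4


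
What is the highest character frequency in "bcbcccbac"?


Input: bcbcccbac
Character counts:
  'a': 1
  'b': 3
  'c': 5
Maximum frequency: 5

5


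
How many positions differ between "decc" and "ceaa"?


Comparing "decc" and "ceaa" position by position:
  Position 0: 'd' vs 'c' => DIFFER
  Position 1: 'e' vs 'e' => same
  Position 2: 'c' vs 'a' => DIFFER
  Position 3: 'c' vs 'a' => DIFFER
Positions that differ: 3

3


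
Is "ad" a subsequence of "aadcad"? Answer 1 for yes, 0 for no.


Check if "ad" is a subsequence of "aadcad"
Greedy scan:
  Position 0 ('a'): matches sub[0] = 'a'
  Position 1 ('a'): no match needed
  Position 2 ('d'): matches sub[1] = 'd'
  Position 3 ('c'): no match needed
  Position 4 ('a'): no match needed
  Position 5 ('d'): no match needed
All 2 characters matched => is a subsequence

1


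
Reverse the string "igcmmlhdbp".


Input: igcmmlhdbp
Reading characters right to left:
  Position 9: 'p'
  Position 8: 'b'
  Position 7: 'd'
  Position 6: 'h'
  Position 5: 'l'
  Position 4: 'm'
  Position 3: 'm'
  Position 2: 'c'
  Position 1: 'g'
  Position 0: 'i'
Reversed: pbdhlmmcgi

pbdhlmmcgi


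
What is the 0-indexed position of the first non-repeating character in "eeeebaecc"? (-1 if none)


Input: eeeebaecc
Character frequencies:
  'a': 1
  'b': 1
  'c': 2
  'e': 5
Scanning left to right for freq == 1:
  Position 0 ('e'): freq=5, skip
  Position 1 ('e'): freq=5, skip
  Position 2 ('e'): freq=5, skip
  Position 3 ('e'): freq=5, skip
  Position 4 ('b'): unique! => answer = 4

4


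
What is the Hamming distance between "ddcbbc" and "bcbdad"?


Comparing "ddcbbc" and "bcbdad" position by position:
  Position 0: 'd' vs 'b' => differ
  Position 1: 'd' vs 'c' => differ
  Position 2: 'c' vs 'b' => differ
  Position 3: 'b' vs 'd' => differ
  Position 4: 'b' vs 'a' => differ
  Position 5: 'c' vs 'd' => differ
Total differences (Hamming distance): 6

6


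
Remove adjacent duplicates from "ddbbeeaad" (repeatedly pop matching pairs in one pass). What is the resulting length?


Input: ddbbeeaad
Stack-based adjacent duplicate removal:
  Read 'd': push. Stack: d
  Read 'd': matches stack top 'd' => pop. Stack: (empty)
  Read 'b': push. Stack: b
  Read 'b': matches stack top 'b' => pop. Stack: (empty)
  Read 'e': push. Stack: e
  Read 'e': matches stack top 'e' => pop. Stack: (empty)
  Read 'a': push. Stack: a
  Read 'a': matches stack top 'a' => pop. Stack: (empty)
  Read 'd': push. Stack: d
Final stack: "d" (length 1)

1


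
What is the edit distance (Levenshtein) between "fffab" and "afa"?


Computing edit distance: "fffab" -> "afa"
DP table:
           a    f    a
      0    1    2    3
  f   1    1    1    2
  f   2    2    1    2
  f   3    3    2    2
  a   4    3    3    2
  b   5    4    4    3
Edit distance = dp[5][3] = 3

3


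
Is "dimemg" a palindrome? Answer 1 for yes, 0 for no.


Input: dimemg
Reversed: gmemid
  Compare pos 0 ('d') with pos 5 ('g'): MISMATCH
  Compare pos 1 ('i') with pos 4 ('m'): MISMATCH
  Compare pos 2 ('m') with pos 3 ('e'): MISMATCH
Result: not a palindrome

0


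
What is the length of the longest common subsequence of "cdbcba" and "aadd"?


LCS of "cdbcba" and "aadd"
DP table:
           a    a    d    d
      0    0    0    0    0
  c   0    0    0    0    0
  d   0    0    0    1    1
  b   0    0    0    1    1
  c   0    0    0    1    1
  b   0    0    0    1    1
  a   0    1    1    1    1
LCS length = dp[6][4] = 1

1


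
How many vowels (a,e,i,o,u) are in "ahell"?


Input: ahell
Checking each character:
  'a' at position 0: vowel (running total: 1)
  'h' at position 1: consonant
  'e' at position 2: vowel (running total: 2)
  'l' at position 3: consonant
  'l' at position 4: consonant
Total vowels: 2

2


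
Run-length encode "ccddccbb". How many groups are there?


Input: ccddccbb
Scanning for consecutive runs:
  Group 1: 'c' x 2 (positions 0-1)
  Group 2: 'd' x 2 (positions 2-3)
  Group 3: 'c' x 2 (positions 4-5)
  Group 4: 'b' x 2 (positions 6-7)
Total groups: 4

4


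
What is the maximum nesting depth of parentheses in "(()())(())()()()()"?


Input: "(()())(())()()()()"
Tracking depth:
  Position 0 '(': depth becomes 1
  Position 1 '(': depth becomes 2
  Position 2 ')': depth becomes 1
  Position 3 '(': depth becomes 2
  Position 4 ')': depth becomes 1
  Position 5 ')': depth becomes 0
  Position 6 '(': depth becomes 1
  Position 7 '(': depth becomes 2
  Position 8 ')': depth becomes 1
  Position 9 ')': depth becomes 0
  Position 10 '(': depth becomes 1
  Position 11 ')': depth becomes 0
  Position 12 '(': depth becomes 1
  Position 13 ')': depth becomes 0
  Position 14 '(': depth becomes 1
  Position 15 ')': depth becomes 0
  Position 16 '(': depth becomes 1
  Position 17 ')': depth becomes 0
Maximum depth reached: 2

2


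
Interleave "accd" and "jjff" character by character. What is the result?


Interleaving "accd" and "jjff":
  Position 0: 'a' from first, 'j' from second => "aj"
  Position 1: 'c' from first, 'j' from second => "cj"
  Position 2: 'c' from first, 'f' from second => "cf"
  Position 3: 'd' from first, 'f' from second => "df"
Result: ajcjcfdf

ajcjcfdf


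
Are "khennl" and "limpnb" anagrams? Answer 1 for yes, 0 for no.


Strings: "khennl", "limpnb"
Sorted first:  ehklnn
Sorted second: bilmnp
Differ at position 0: 'e' vs 'b' => not anagrams

0


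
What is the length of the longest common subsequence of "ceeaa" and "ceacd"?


LCS of "ceeaa" and "ceacd"
DP table:
           c    e    a    c    d
      0    0    0    0    0    0
  c   0    1    1    1    1    1
  e   0    1    2    2    2    2
  e   0    1    2    2    2    2
  a   0    1    2    3    3    3
  a   0    1    2    3    3    3
LCS length = dp[5][5] = 3

3


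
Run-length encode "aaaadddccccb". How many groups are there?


Input: aaaadddccccb
Scanning for consecutive runs:
  Group 1: 'a' x 4 (positions 0-3)
  Group 2: 'd' x 3 (positions 4-6)
  Group 3: 'c' x 4 (positions 7-10)
  Group 4: 'b' x 1 (positions 11-11)
Total groups: 4

4


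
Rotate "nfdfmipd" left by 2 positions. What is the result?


Input: "nfdfmipd", rotate left by 2
First 2 characters: "nf"
Remaining characters: "dfmipd"
Concatenate remaining + first: "dfmipd" + "nf" = "dfmipdnf"

dfmipdnf


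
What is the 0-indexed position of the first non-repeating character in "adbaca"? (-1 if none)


Input: adbaca
Character frequencies:
  'a': 3
  'b': 1
  'c': 1
  'd': 1
Scanning left to right for freq == 1:
  Position 0 ('a'): freq=3, skip
  Position 1 ('d'): unique! => answer = 1

1


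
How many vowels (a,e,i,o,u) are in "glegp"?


Input: glegp
Checking each character:
  'g' at position 0: consonant
  'l' at position 1: consonant
  'e' at position 2: vowel (running total: 1)
  'g' at position 3: consonant
  'p' at position 4: consonant
Total vowels: 1

1


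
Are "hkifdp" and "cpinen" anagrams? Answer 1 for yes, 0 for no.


Strings: "hkifdp", "cpinen"
Sorted first:  dfhikp
Sorted second: ceinnp
Differ at position 0: 'd' vs 'c' => not anagrams

0


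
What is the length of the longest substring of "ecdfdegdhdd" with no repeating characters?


Input: "ecdfdegdhdd"
Sliding window (track last position of each char):
  Position 0 ('e'): window [0,0] length 1 -- new best
  Position 1 ('c'): window [0,1] length 2 -- new best
  Position 2 ('d'): window [0,2] length 3 -- new best
  Position 3 ('f'): window [0,3] length 4 -- new best
  Position 4 ('d'): repeat (last at 2), move window start to 3
  Position 4 ('d'): window [3,4] length 2
  Position 5 ('e'): window [3,5] length 3
  Position 6 ('g'): window [3,6] length 4
  Position 7 ('d'): repeat (last at 4), move window start to 5
  Position 7 ('d'): window [5,7] length 3
  Position 8 ('h'): window [5,8] length 4
  Position 9 ('d'): repeat (last at 7), move window start to 8
  Position 9 ('d'): window [8,9] length 2
  Position 10 ('d'): repeat (last at 9), move window start to 10
  Position 10 ('d'): window [10,10] length 1
Longest substring with no repeats: "ecdf" with length 4

4


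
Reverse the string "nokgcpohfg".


Input: nokgcpohfg
Reading characters right to left:
  Position 9: 'g'
  Position 8: 'f'
  Position 7: 'h'
  Position 6: 'o'
  Position 5: 'p'
  Position 4: 'c'
  Position 3: 'g'
  Position 2: 'k'
  Position 1: 'o'
  Position 0: 'n'
Reversed: gfhopcgkon

gfhopcgkon


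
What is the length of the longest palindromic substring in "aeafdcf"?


Input: "aeafdcf"
Checking substrings for palindromes:
  [0:3] "aea" (len 3) => palindrome
Longest palindromic substring: "aea" with length 3

3


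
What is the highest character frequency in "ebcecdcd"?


Input: ebcecdcd
Character counts:
  'b': 1
  'c': 3
  'd': 2
  'e': 2
Maximum frequency: 3

3


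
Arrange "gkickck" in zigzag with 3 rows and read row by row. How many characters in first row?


Zigzag "gkickck" into 3 rows:
Placing characters:
  'g' => row 0
  'k' => row 1
  'i' => row 2
  'c' => row 1
  'k' => row 0
  'c' => row 1
  'k' => row 2
Rows:
  Row 0: "gk"
  Row 1: "kcc"
  Row 2: "ik"
First row length: 2

2


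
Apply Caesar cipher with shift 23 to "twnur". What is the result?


Caesar cipher: shift "twnur" by 23
  't' (pos 19) + 23 = pos 16 = 'q'
  'w' (pos 22) + 23 = pos 19 = 't'
  'n' (pos 13) + 23 = pos 10 = 'k'
  'u' (pos 20) + 23 = pos 17 = 'r'
  'r' (pos 17) + 23 = pos 14 = 'o'
Result: qtkro

qtkro


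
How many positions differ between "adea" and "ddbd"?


Comparing "adea" and "ddbd" position by position:
  Position 0: 'a' vs 'd' => DIFFER
  Position 1: 'd' vs 'd' => same
  Position 2: 'e' vs 'b' => DIFFER
  Position 3: 'a' vs 'd' => DIFFER
Positions that differ: 3

3


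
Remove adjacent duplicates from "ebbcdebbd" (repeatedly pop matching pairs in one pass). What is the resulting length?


Input: ebbcdebbd
Stack-based adjacent duplicate removal:
  Read 'e': push. Stack: e
  Read 'b': push. Stack: eb
  Read 'b': matches stack top 'b' => pop. Stack: e
  Read 'c': push. Stack: ec
  Read 'd': push. Stack: ecd
  Read 'e': push. Stack: ecde
  Read 'b': push. Stack: ecdeb
  Read 'b': matches stack top 'b' => pop. Stack: ecde
  Read 'd': push. Stack: ecded
Final stack: "ecded" (length 5)

5


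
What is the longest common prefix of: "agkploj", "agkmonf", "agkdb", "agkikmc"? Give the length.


Words: agkploj, agkmonf, agkdb, agkikmc
  Position 0: all 'a' => match
  Position 1: all 'g' => match
  Position 2: all 'k' => match
  Position 3: ('p', 'm', 'd', 'i') => mismatch, stop
LCP = "agk" (length 3)

3


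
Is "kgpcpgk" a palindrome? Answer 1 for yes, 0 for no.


Input: kgpcpgk
Reversed: kgpcpgk
  Compare pos 0 ('k') with pos 6 ('k'): match
  Compare pos 1 ('g') with pos 5 ('g'): match
  Compare pos 2 ('p') with pos 4 ('p'): match
Result: palindrome

1


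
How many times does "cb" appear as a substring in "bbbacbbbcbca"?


Searching for "cb" in "bbbacbbbcbca"
Scanning each position:
  Position 0: "bb" => no
  Position 1: "bb" => no
  Position 2: "ba" => no
  Position 3: "ac" => no
  Position 4: "cb" => MATCH
  Position 5: "bb" => no
  Position 6: "bb" => no
  Position 7: "bc" => no
  Position 8: "cb" => MATCH
  Position 9: "bc" => no
  Position 10: "ca" => no
Total occurrences: 2

2


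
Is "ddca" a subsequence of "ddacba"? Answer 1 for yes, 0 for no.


Check if "ddca" is a subsequence of "ddacba"
Greedy scan:
  Position 0 ('d'): matches sub[0] = 'd'
  Position 1 ('d'): matches sub[1] = 'd'
  Position 2 ('a'): no match needed
  Position 3 ('c'): matches sub[2] = 'c'
  Position 4 ('b'): no match needed
  Position 5 ('a'): matches sub[3] = 'a'
All 4 characters matched => is a subsequence

1


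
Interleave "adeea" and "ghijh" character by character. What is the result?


Interleaving "adeea" and "ghijh":
  Position 0: 'a' from first, 'g' from second => "ag"
  Position 1: 'd' from first, 'h' from second => "dh"
  Position 2: 'e' from first, 'i' from second => "ei"
  Position 3: 'e' from first, 'j' from second => "ej"
  Position 4: 'a' from first, 'h' from second => "ah"
Result: agdheiejah

agdheiejah


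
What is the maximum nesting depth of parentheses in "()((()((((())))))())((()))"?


Input: "()((()((((())))))())((()))"
Tracking depth:
  Position 0 '(': depth becomes 1
  Position 1 ')': depth becomes 0
  Position 2 '(': depth becomes 1
  Position 3 '(': depth becomes 2
  Position 4 '(': depth becomes 3
  Position 5 ')': depth becomes 2
  Position 6 '(': depth becomes 3
  Position 7 '(': depth becomes 4
  Position 8 '(': depth becomes 5
  Position 9 '(': depth becomes 6
  Position 10 '(': depth becomes 7
  Position 11 ')': depth becomes 6
  Position 12 ')': depth becomes 5
  Position 13 ')': depth becomes 4
  Position 14 ')': depth becomes 3
  Position 15 ')': depth becomes 2
  Position 16 ')': depth becomes 1
  Position 17 '(': depth becomes 2
  Position 18 ')': depth becomes 1
  Position 19 ')': depth becomes 0
  Position 20 '(': depth becomes 1
  Position 21 '(': depth becomes 2
  Position 22 '(': depth becomes 3
  Position 23 ')': depth becomes 2
  Position 24 ')': depth becomes 1
  Position 25 ')': depth becomes 0
Maximum depth reached: 7

7


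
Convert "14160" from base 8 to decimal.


Input: "14160" in base 8
Positional expansion:
  Digit '1' (value 1) x 8^4 = 4096
  Digit '4' (value 4) x 8^3 = 2048
  Digit '1' (value 1) x 8^2 = 64
  Digit '6' (value 6) x 8^1 = 48
  Digit '0' (value 0) x 8^0 = 0
Sum = 6256

6256


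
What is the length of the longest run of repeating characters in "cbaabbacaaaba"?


Input: "cbaabbacaaaba"
Scanning for longest run:
  Position 1 ('b'): new char, reset run to 1
  Position 2 ('a'): new char, reset run to 1
  Position 3 ('a'): continues run of 'a', length=2
  Position 4 ('b'): new char, reset run to 1
  Position 5 ('b'): continues run of 'b', length=2
  Position 6 ('a'): new char, reset run to 1
  Position 7 ('c'): new char, reset run to 1
  Position 8 ('a'): new char, reset run to 1
  Position 9 ('a'): continues run of 'a', length=2
  Position 10 ('a'): continues run of 'a', length=3
  Position 11 ('b'): new char, reset run to 1
  Position 12 ('a'): new char, reset run to 1
Longest run: 'a' with length 3

3


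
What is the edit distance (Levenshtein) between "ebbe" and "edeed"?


Computing edit distance: "ebbe" -> "edeed"
DP table:
           e    d    e    e    d
      0    1    2    3    4    5
  e   1    0    1    2    3    4
  b   2    1    1    2    3    4
  b   3    2    2    2    3    4
  e   4    3    3    2    2    3
Edit distance = dp[4][5] = 3

3


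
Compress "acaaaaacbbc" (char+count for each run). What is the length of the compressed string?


Input: acaaaaacbbc
Runs:
  'a' x 1 => "a1"
  'c' x 1 => "c1"
  'a' x 5 => "a5"
  'c' x 1 => "c1"
  'b' x 2 => "b2"
  'c' x 1 => "c1"
Compressed: "a1c1a5c1b2c1"
Compressed length: 12

12


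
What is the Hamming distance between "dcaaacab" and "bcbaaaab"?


Comparing "dcaaacab" and "bcbaaaab" position by position:
  Position 0: 'd' vs 'b' => differ
  Position 1: 'c' vs 'c' => same
  Position 2: 'a' vs 'b' => differ
  Position 3: 'a' vs 'a' => same
  Position 4: 'a' vs 'a' => same
  Position 5: 'c' vs 'a' => differ
  Position 6: 'a' vs 'a' => same
  Position 7: 'b' vs 'b' => same
Total differences (Hamming distance): 3

3


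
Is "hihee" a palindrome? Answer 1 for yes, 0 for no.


Input: hihee
Reversed: eehih
  Compare pos 0 ('h') with pos 4 ('e'): MISMATCH
  Compare pos 1 ('i') with pos 3 ('e'): MISMATCH
Result: not a palindrome

0


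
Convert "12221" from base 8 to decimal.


Input: "12221" in base 8
Positional expansion:
  Digit '1' (value 1) x 8^4 = 4096
  Digit '2' (value 2) x 8^3 = 1024
  Digit '2' (value 2) x 8^2 = 128
  Digit '2' (value 2) x 8^1 = 16
  Digit '1' (value 1) x 8^0 = 1
Sum = 5265

5265


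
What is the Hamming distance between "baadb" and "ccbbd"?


Comparing "baadb" and "ccbbd" position by position:
  Position 0: 'b' vs 'c' => differ
  Position 1: 'a' vs 'c' => differ
  Position 2: 'a' vs 'b' => differ
  Position 3: 'd' vs 'b' => differ
  Position 4: 'b' vs 'd' => differ
Total differences (Hamming distance): 5

5


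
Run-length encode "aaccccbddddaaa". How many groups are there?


Input: aaccccbddddaaa
Scanning for consecutive runs:
  Group 1: 'a' x 2 (positions 0-1)
  Group 2: 'c' x 4 (positions 2-5)
  Group 3: 'b' x 1 (positions 6-6)
  Group 4: 'd' x 4 (positions 7-10)
  Group 5: 'a' x 3 (positions 11-13)
Total groups: 5

5


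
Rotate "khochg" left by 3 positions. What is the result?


Input: "khochg", rotate left by 3
First 3 characters: "kho"
Remaining characters: "chg"
Concatenate remaining + first: "chg" + "kho" = "chgkho"

chgkho


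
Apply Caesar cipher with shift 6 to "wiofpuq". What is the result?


Caesar cipher: shift "wiofpuq" by 6
  'w' (pos 22) + 6 = pos 2 = 'c'
  'i' (pos 8) + 6 = pos 14 = 'o'
  'o' (pos 14) + 6 = pos 20 = 'u'
  'f' (pos 5) + 6 = pos 11 = 'l'
  'p' (pos 15) + 6 = pos 21 = 'v'
  'u' (pos 20) + 6 = pos 0 = 'a'
  'q' (pos 16) + 6 = pos 22 = 'w'
Result: coulvaw

coulvaw


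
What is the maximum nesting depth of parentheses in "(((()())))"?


Input: "(((()())))"
Tracking depth:
  Position 0 '(': depth becomes 1
  Position 1 '(': depth becomes 2
  Position 2 '(': depth becomes 3
  Position 3 '(': depth becomes 4
  Position 4 ')': depth becomes 3
  Position 5 '(': depth becomes 4
  Position 6 ')': depth becomes 3
  Position 7 ')': depth becomes 2
  Position 8 ')': depth becomes 1
  Position 9 ')': depth becomes 0
Maximum depth reached: 4

4


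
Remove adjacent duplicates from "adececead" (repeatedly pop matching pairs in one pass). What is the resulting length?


Input: adececead
Stack-based adjacent duplicate removal:
  Read 'a': push. Stack: a
  Read 'd': push. Stack: ad
  Read 'e': push. Stack: ade
  Read 'c': push. Stack: adec
  Read 'e': push. Stack: adece
  Read 'c': push. Stack: adecec
  Read 'e': push. Stack: adecece
  Read 'a': push. Stack: adececea
  Read 'd': push. Stack: adececead
Final stack: "adececead" (length 9)

9


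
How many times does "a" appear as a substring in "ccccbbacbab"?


Searching for "a" in "ccccbbacbab"
Scanning each position:
  Position 0: "c" => no
  Position 1: "c" => no
  Position 2: "c" => no
  Position 3: "c" => no
  Position 4: "b" => no
  Position 5: "b" => no
  Position 6: "a" => MATCH
  Position 7: "c" => no
  Position 8: "b" => no
  Position 9: "a" => MATCH
  Position 10: "b" => no
Total occurrences: 2

2


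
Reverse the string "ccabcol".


Input: ccabcol
Reading characters right to left:
  Position 6: 'l'
  Position 5: 'o'
  Position 4: 'c'
  Position 3: 'b'
  Position 2: 'a'
  Position 1: 'c'
  Position 0: 'c'
Reversed: locbacc

locbacc


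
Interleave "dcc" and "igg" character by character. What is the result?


Interleaving "dcc" and "igg":
  Position 0: 'd' from first, 'i' from second => "di"
  Position 1: 'c' from first, 'g' from second => "cg"
  Position 2: 'c' from first, 'g' from second => "cg"
Result: dicgcg

dicgcg


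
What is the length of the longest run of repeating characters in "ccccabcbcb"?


Input: "ccccabcbcb"
Scanning for longest run:
  Position 1 ('c'): continues run of 'c', length=2
  Position 2 ('c'): continues run of 'c', length=3
  Position 3 ('c'): continues run of 'c', length=4
  Position 4 ('a'): new char, reset run to 1
  Position 5 ('b'): new char, reset run to 1
  Position 6 ('c'): new char, reset run to 1
  Position 7 ('b'): new char, reset run to 1
  Position 8 ('c'): new char, reset run to 1
  Position 9 ('b'): new char, reset run to 1
Longest run: 'c' with length 4

4


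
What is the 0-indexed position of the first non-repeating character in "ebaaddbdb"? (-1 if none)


Input: ebaaddbdb
Character frequencies:
  'a': 2
  'b': 3
  'd': 3
  'e': 1
Scanning left to right for freq == 1:
  Position 0 ('e'): unique! => answer = 0

0


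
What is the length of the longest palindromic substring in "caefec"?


Input: "caefec"
Checking substrings for palindromes:
  [2:5] "efe" (len 3) => palindrome
Longest palindromic substring: "efe" with length 3

3


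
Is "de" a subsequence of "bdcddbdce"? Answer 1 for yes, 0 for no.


Check if "de" is a subsequence of "bdcddbdce"
Greedy scan:
  Position 0 ('b'): no match needed
  Position 1 ('d'): matches sub[0] = 'd'
  Position 2 ('c'): no match needed
  Position 3 ('d'): no match needed
  Position 4 ('d'): no match needed
  Position 5 ('b'): no match needed
  Position 6 ('d'): no match needed
  Position 7 ('c'): no match needed
  Position 8 ('e'): matches sub[1] = 'e'
All 2 characters matched => is a subsequence

1


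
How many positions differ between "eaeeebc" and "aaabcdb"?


Comparing "eaeeebc" and "aaabcdb" position by position:
  Position 0: 'e' vs 'a' => DIFFER
  Position 1: 'a' vs 'a' => same
  Position 2: 'e' vs 'a' => DIFFER
  Position 3: 'e' vs 'b' => DIFFER
  Position 4: 'e' vs 'c' => DIFFER
  Position 5: 'b' vs 'd' => DIFFER
  Position 6: 'c' vs 'b' => DIFFER
Positions that differ: 6

6
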